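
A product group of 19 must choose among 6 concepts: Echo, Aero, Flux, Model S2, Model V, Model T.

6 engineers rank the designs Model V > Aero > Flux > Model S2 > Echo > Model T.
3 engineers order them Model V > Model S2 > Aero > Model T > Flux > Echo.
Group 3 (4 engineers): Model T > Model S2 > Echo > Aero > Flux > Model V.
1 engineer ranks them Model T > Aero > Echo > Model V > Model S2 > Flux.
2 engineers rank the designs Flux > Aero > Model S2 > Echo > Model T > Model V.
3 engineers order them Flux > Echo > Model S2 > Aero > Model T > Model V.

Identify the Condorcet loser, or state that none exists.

Head-to-head results (19 engineers):
Echo vs Aero: Echo preferred on 4+3 = 7 ballots; Aero wins 12–7.
Echo–Flux: Flux 14–5.
Echo–Model S2: Model S2 15–4.
Echo vs Model V: Echo, 10–9.
Echo–Model T: Echo 11–8.
Aero vs Flux: 14 to 5, Aero.
Aero vs Model S2: Aero preferred on 6+1+2 = 9 ballots; Model S2 wins 10–9.
Aero vs Model V: Aero, 10–9.
Aero–Model T: Aero 14–5.
Flux–Model S2: Flux 11–8.
Flux vs Model V: Flux is ranked higher on 4+2+3 = 9 ballots, Model V on 10. Model V wins 10–9.
Flux vs Model T: Flux is ranked higher on 6+2+3 = 11 ballots, Model T on 8. Flux wins 11–8.
Model S2–Model V: Model V 10–9.
Model S2 vs Model T: Model S2 preferred on 6+3+2+3 = 14 ballots; Model S2 wins 14–5.
Model V–Model T: Model T 10–9.
Every design wins at least one matchup (Echo beats Model V; Aero beats Echo; Flux beats Echo; Model S2 beats Echo; Model V beats Flux; Model T beats Model V), so there is no Condorcet loser.

none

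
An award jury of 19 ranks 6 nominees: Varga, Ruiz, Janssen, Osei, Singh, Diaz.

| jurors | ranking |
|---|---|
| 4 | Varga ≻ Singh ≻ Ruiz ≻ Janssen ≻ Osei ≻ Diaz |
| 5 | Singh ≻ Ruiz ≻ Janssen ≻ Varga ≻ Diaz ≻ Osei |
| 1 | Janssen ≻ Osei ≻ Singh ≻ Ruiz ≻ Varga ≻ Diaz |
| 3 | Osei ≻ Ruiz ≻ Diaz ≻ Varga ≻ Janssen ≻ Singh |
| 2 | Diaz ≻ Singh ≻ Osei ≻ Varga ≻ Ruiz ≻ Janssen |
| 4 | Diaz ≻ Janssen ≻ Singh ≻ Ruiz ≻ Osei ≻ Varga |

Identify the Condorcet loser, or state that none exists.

Pairwise majorities:
Varga vs Ruiz: 6 to 13, Ruiz.
Varga vs Janssen: Varga preferred on 4+3+2 = 9 ballots; Janssen wins 10–9.
Varga vs Osei: Varga is ranked higher on 4+5 = 9 ballots, Osei on 10. Osei wins 10–9.
Varga vs Singh: Singh wins 12–7.
Varga vs Diaz: Varga wins 10–9.
Ruiz vs Janssen: 14 to 5, Ruiz.
Ruiz vs Osei: 4+5+4 = 13 for Ruiz, 6 for Osei — Ruiz by 13–6.
Ruiz vs Singh: Singh, 16–3.
Ruiz–Diaz: Ruiz 13–6.
Janssen vs Osei: Janssen preferred on 4+5+1+4 = 14 ballots; Janssen wins 14–5.
Janssen vs Singh: 1+3+4 = 8 for Janssen, 11 for Singh — Singh by 11–8.
Janssen–Diaz: Janssen 10–9.
Osei vs Singh: Osei is ranked higher on 1+3 = 4 ballots, Singh on 15. Singh wins 15–4.
Osei vs Diaz: 4+1+3 = 8 for Osei, 11 for Diaz — Diaz by 11–8.
Singh vs Diaz: Singh is ranked higher on 4+5+1 = 10 ballots, Diaz on 9. Singh wins 10–9.
Each nominee has at least one pairwise win (Varga beats Diaz; Ruiz beats Varga; Janssen beats Varga; Osei beats Varga; Singh beats Varga; Diaz beats Osei) — no Condorcet loser.

none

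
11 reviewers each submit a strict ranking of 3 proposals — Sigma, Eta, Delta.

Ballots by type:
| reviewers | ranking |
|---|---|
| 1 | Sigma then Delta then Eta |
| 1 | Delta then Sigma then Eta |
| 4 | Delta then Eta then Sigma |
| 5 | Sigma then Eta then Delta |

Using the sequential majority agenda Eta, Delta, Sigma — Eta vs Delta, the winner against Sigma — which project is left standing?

Round 1: Eta vs Delta — 5–6, Delta advances.
Round 2: Delta vs Sigma — 5–6, Sigma advances.
Sigma survives the agenda.

Sigma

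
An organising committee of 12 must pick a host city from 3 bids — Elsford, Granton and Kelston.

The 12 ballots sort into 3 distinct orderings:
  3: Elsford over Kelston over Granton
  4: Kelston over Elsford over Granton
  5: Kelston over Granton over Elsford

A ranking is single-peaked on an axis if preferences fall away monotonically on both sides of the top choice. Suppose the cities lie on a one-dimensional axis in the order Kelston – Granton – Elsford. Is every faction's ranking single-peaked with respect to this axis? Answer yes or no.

no

Axis positions: Kelston=1, Granton=2, Elsford=3.
Faction 1: ranking walks positions 3-1-2; Kelston is ranked above Granton even though Granton lies between Kelston and the peak Elsford on the axis — preferences dip and rise again. Not single-peaked.
Faction 2: ranking walks positions 1-3-2; Elsford is ranked above Granton even though Granton lies between Elsford and the peak Kelston on the axis — preferences dip and rise again. Not single-peaked.
Faction 3 (peak Kelston at position 1): ranking walks positions 1-2-3, expanding outward from the peak — single-peaked.
Faction 1 violates single-peakedness, so the profile is not single-peaked on this axis.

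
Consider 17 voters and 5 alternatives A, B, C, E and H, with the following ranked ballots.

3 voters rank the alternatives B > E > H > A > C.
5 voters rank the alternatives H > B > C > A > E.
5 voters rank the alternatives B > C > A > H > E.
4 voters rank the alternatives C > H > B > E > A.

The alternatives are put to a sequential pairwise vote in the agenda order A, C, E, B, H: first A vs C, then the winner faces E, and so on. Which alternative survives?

Round 1: A vs C — 3–14, C advances.
Round 2: C vs E — 14–3, C advances.
Round 3: C vs B — 4–13, B advances.
Round 4: B vs H — 8–9, H advances.
H survives the agenda.

H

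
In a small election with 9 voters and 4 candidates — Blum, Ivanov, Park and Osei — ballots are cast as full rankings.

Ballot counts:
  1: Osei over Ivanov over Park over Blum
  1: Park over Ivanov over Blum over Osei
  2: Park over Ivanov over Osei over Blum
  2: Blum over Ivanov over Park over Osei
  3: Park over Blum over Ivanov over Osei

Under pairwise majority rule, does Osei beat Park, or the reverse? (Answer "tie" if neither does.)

Ballots ranking Osei above Park: 1.
Ballots ranking Park above Osei: 9 − 1 = 8.
Park wins the head-to-head 8–1.

Park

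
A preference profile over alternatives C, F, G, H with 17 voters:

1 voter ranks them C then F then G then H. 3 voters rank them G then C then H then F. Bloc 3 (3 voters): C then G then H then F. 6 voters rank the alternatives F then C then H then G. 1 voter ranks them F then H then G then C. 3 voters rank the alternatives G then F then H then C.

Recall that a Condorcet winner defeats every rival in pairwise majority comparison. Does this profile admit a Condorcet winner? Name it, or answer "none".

Head-to-head results (17 voters):
C vs F: C preferred on 1+3+3 = 7 ballots; F wins 10–7.
C–G: C 10–7.
C vs H: 1+3+3+6 = 13 for C, 4 for H — C by 13–4.
F vs G: 8 to 9, G.
F vs H: F preferred on 1+6+1+3 = 11 ballots; F wins 11–6.
G vs H: G, 10–7.
Each alternative drops at least one matchup (C loses to F; F loses to G; G loses to C; H loses to C); the cycle C beats G beats F beats C rules out a Condorcet winner.

none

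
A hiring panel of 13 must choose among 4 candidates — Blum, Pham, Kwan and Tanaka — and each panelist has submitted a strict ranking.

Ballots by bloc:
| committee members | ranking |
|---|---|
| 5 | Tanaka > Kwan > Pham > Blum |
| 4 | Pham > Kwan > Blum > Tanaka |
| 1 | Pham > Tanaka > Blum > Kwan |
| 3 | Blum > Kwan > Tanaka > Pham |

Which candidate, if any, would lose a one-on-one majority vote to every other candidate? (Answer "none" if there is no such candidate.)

none

Head-to-head results (13 committee members):
Blum vs Pham: Blum preferred on 3 ballots; Pham wins 10–3.
Blum vs Kwan: 4 to 9, Kwan.
Blum vs Tanaka: Blum preferred on 4+3 = 7 ballots; Blum wins 7–6.
Pham vs Kwan: Pham is ranked higher on 4+1 = 5 ballots, Kwan on 8. Kwan wins 8–5.
Pham vs Tanaka: Tanaka wins 8–5.
Kwan vs Tanaka: Kwan wins 7–6.
Every candidate wins at least one matchup (Blum beats Tanaka; Pham beats Blum; Kwan beats Blum; Tanaka beats Pham), so there is no Condorcet loser.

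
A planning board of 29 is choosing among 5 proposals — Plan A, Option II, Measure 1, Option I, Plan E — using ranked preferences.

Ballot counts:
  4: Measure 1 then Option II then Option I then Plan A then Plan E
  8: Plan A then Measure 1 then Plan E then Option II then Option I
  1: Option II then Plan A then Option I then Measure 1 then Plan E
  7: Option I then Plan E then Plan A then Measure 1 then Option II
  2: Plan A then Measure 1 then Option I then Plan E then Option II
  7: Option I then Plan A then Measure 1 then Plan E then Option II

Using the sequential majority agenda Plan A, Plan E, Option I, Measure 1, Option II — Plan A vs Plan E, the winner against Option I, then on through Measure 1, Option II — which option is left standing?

Round 1: Plan A vs Plan E — 22–7, Plan A advances.
Round 2: Plan A vs Option I — 11–18, Option I advances.
Round 3: Option I vs Measure 1 — 15–14, Option I advances.
Round 4: Option I vs Option II — 16–13, Option I advances.
The agenda winner is Option I.

Option I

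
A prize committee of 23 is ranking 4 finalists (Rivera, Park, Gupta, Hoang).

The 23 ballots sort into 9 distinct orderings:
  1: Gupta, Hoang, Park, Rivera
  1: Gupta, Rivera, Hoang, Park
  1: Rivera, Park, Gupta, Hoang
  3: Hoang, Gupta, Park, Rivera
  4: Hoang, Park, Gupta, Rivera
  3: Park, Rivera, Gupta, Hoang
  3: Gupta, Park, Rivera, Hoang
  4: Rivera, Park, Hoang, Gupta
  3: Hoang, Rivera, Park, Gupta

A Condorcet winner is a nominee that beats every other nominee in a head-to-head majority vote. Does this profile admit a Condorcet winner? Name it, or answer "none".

none

Check each pair by majority over 23 ballots:
Rivera vs Park: Rivera preferred on 1+1+4+3 = 9 ballots; Park wins 14–9.
Rivera vs Gupta: Rivera is ranked higher on 1+3+4+3 = 11 ballots, Gupta on 12. Gupta wins 12–11.
Rivera vs Hoang: 1+1+3+3+4 = 12 for Rivera, 11 for Hoang — Rivera by 12–11.
Park vs Gupta: Park preferred on 1+4+3+4+3 = 15 ballots; Park wins 15–8.
Park vs Hoang: Park is ranked higher on 1+3+3+4 = 11 ballots, Hoang on 12. Hoang wins 12–11.
Gupta vs Hoang: 1+1+1+3+3 = 9 for Gupta, 14 for Hoang — Hoang by 14–9.
No nominee is unbeaten: Rivera loses to Park; Park loses to Hoang; Gupta loses to Park; Hoang loses to Rivera. In particular Rivera beats Hoang beats Park beats Rivera is a majority cycle — no Condorcet winner exists.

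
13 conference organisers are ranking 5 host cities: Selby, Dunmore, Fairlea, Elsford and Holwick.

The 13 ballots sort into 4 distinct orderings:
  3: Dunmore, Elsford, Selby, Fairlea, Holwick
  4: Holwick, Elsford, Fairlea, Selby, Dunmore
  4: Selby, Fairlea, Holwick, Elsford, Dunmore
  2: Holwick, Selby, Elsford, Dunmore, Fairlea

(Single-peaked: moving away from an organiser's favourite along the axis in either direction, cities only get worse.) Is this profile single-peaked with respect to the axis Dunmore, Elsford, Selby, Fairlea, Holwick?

no

Axis positions: Dunmore=1, Elsford=2, Selby=3, Fairlea=4, Holwick=5.
Ballot type 1 (peak Dunmore at position 1): ranking walks positions 1-2-3-4-5, expanding outward from the peak — single-peaked.
Ballot type 2: ranking walks positions 5-2-4-3-1; Elsford is ranked above Fairlea even though Fairlea lies between Elsford and the peak Holwick on the axis — preferences dip and rise again. Not single-peaked.
Ballot type 3 (peak Selby at position 3): ranking walks positions 3-4-5-2-1, expanding outward from the peak — single-peaked.
Ballot type 4: ranking walks positions 5-3-2-1-4; Selby is ranked above Fairlea even though Fairlea lies between Selby and the peak Holwick on the axis — preferences dip and rise again. Not single-peaked.
Ballot type 2 violates single-peakedness, so the profile is not single-peaked on this axis.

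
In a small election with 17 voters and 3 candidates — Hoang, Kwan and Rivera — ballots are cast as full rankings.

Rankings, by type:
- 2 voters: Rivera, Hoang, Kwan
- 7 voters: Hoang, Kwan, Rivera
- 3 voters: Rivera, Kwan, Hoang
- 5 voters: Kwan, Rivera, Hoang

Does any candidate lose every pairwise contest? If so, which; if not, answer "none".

none

Head-to-head results (17 voters):
Hoang vs Kwan: 9 to 8, Hoang.
Hoang vs Rivera: Rivera wins 10–7.
Kwan vs Rivera: Kwan, 12–5.
Each candidate has at least one pairwise win (Hoang beats Kwan; Kwan beats Rivera; Rivera beats Hoang) — no Condorcet loser.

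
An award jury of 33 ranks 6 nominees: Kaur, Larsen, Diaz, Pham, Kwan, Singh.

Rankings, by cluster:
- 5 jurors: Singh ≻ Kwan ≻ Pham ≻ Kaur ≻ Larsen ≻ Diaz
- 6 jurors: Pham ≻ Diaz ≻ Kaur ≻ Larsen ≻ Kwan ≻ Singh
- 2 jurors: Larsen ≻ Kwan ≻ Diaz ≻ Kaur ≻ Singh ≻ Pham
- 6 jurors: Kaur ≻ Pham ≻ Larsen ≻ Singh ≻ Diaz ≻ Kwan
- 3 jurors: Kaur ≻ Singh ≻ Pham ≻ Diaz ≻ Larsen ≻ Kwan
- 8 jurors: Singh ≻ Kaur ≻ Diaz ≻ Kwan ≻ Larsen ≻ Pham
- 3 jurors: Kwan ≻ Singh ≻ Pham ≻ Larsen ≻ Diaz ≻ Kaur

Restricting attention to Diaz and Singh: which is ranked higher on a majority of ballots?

Singh

Ballots ranking Diaz above Singh: 6 + 2 = 8.
Ballots ranking Singh above Diaz: 33 − 8 = 25.
Singh wins the head-to-head 25–8.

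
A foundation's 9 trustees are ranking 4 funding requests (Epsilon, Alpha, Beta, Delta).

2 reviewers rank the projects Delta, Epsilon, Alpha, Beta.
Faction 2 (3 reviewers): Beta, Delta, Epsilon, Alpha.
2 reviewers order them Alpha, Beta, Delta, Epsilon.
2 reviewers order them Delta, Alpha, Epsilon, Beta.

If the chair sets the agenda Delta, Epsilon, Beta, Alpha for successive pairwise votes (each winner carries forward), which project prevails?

Round 1: Delta vs Epsilon — 9–0, Delta advances.
Round 2: Delta vs Beta — 4–5, Beta advances.
Round 3: Beta vs Alpha — 3–6, Alpha advances.
Alpha survives the agenda.

Alpha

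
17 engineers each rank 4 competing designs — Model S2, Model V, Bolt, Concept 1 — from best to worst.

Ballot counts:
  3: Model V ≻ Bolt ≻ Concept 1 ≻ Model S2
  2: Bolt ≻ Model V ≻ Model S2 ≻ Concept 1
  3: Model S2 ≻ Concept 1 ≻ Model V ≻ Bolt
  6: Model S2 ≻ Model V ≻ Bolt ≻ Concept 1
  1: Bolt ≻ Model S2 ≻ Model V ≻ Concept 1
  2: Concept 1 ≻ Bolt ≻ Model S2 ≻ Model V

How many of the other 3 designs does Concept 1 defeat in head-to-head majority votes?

Concept 1 against each rival (17 engineers):
Concept 1–Model S2: Model S2 12–5.
Concept 1 vs Model V: 3+2 = 5 for Concept 1, 12 for Model V — Model V by 12–5.
Concept 1 vs Bolt: 3+2 = 5 for Concept 1, 12 for Bolt — Bolt by 12–5.
Concept 1 beats no one; loses to Model S2, Model V, Bolt — 0 pairwise wins.

0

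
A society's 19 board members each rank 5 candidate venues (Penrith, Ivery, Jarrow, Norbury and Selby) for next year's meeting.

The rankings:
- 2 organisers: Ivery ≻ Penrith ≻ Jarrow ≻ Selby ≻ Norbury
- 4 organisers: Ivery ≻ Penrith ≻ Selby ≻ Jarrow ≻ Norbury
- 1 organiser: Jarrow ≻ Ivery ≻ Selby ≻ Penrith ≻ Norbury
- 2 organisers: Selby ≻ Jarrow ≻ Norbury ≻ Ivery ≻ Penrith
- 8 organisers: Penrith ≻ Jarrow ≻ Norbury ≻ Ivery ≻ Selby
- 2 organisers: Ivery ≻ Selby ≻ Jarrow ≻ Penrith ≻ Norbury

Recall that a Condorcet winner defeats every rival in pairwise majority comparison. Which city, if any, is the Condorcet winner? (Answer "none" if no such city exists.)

Head-to-head results (19 organisers):
Penrith vs Ivery: Ivery wins 11–8.
Penrith vs Jarrow: Penrith, 14–5.
Penrith vs Norbury: Penrith wins 17–2.
Penrith–Selby: Penrith 14–5.
Ivery–Jarrow: Jarrow 11–8.
Ivery vs Norbury: Norbury wins 10–9.
Ivery vs Selby: Ivery wins 17–2.
Jarrow vs Norbury: Jarrow wins 19–0.
Jarrow vs Selby: Jarrow wins 11–8.
Norbury vs Selby: Selby wins 11–8.
Each city drops at least one matchup (Penrith loses to Ivery; Ivery loses to Jarrow; Jarrow loses to Penrith; Norbury loses to Penrith; Selby loses to Penrith); the cycle Penrith > Jarrow > Ivery > Penrith rules out a Condorcet winner.

none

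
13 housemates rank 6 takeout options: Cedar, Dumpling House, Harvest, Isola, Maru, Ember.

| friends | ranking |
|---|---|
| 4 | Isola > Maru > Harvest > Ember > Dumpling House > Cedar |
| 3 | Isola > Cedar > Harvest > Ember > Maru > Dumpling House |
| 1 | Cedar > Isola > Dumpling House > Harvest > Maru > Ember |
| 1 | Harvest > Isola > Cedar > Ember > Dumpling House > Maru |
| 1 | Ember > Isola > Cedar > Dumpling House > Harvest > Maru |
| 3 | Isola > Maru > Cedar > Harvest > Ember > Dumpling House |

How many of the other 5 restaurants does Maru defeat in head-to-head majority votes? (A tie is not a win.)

Maru against each rival (13 friends):
Maru vs Cedar: Maru is ranked higher on 4+3 = 7 ballots, Cedar on 6. Maru wins 7–6.
Maru vs Dumpling House: Maru is ranked higher on 4+3+3 = 10 ballots, Dumpling House on 3. Maru wins 10–3.
Maru vs Harvest: 4+3 = 7 for Maru, 6 for Harvest — Maru by 7–6.
Maru vs Isola: 0 for Maru, 13 for Isola — Isola by 13–0.
Maru vs Ember: Maru, 8–5.
Maru beats Cedar, Dumpling House, Harvest, Ember; loses to Isola — 4 pairwise wins.

4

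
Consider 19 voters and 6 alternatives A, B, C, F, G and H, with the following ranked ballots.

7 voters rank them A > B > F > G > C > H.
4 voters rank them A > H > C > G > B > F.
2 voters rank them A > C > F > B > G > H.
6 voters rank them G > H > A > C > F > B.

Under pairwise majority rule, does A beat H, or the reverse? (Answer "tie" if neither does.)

Ballots ranking A above H: 7 + 4 + 2 = 13.
Ballots ranking H above A: 19 − 13 = 6.
A wins the head-to-head 13–6.

A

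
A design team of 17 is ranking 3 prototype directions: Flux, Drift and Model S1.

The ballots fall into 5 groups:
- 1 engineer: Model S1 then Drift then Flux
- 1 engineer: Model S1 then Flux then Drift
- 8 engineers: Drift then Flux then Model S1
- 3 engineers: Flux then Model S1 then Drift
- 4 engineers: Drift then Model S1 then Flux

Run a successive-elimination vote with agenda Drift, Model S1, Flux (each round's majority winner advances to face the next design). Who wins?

Round 1: Drift vs Model S1 — 12–5, Drift advances.
Round 2: Drift vs Flux — 13–4, Drift advances.
The agenda winner is Drift.

Drift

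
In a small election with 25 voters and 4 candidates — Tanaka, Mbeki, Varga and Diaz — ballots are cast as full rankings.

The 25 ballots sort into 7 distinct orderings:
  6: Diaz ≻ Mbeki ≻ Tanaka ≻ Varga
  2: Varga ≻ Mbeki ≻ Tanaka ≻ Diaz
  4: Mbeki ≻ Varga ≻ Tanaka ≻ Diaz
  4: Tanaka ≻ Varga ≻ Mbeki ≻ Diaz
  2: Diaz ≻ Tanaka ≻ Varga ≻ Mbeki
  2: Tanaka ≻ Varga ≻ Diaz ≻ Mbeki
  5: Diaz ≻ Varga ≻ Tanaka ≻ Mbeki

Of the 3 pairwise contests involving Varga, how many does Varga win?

Varga against each rival (25 voters):
Varga vs Tanaka: 2+4+5 = 11 for Varga, 14 for Tanaka — Tanaka by 14–11.
Varga–Mbeki: Varga 15–10.
Varga vs Diaz: 2+4+4+2 = 12 for Varga, 13 for Diaz — Diaz by 13–12.
Varga beats Mbeki; loses to Tanaka, Diaz — 1 pairwise win.

1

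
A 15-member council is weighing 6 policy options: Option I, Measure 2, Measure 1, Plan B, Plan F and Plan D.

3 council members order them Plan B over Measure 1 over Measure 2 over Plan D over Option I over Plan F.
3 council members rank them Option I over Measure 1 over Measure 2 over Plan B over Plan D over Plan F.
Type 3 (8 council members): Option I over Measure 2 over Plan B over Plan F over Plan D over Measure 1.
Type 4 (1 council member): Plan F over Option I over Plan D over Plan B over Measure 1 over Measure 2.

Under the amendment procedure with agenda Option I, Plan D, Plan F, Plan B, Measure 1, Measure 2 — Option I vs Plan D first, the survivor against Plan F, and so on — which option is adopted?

Round 1: Option I vs Plan D — 12–3, Option I advances.
Round 2: Option I vs Plan F — 14–1, Option I advances.
Round 3: Option I vs Plan B — 12–3, Option I advances.
Round 4: Option I vs Measure 1 — 12–3, Option I advances.
Round 5: Option I vs Measure 2 — 12–3, Option I advances.
The agenda winner is Option I.

Option I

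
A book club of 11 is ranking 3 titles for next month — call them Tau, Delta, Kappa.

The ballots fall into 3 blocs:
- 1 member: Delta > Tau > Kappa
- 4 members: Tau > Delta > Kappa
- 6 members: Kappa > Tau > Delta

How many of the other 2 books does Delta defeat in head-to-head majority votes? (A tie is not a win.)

Delta against each rival (11 members):
Delta vs Tau: 1 for Delta, 10 for Tau — Tau by 10–1.
Delta vs Kappa: Kappa wins 6–5.
Delta beats no one; loses to Tau, Kappa — 0 pairwise wins.

0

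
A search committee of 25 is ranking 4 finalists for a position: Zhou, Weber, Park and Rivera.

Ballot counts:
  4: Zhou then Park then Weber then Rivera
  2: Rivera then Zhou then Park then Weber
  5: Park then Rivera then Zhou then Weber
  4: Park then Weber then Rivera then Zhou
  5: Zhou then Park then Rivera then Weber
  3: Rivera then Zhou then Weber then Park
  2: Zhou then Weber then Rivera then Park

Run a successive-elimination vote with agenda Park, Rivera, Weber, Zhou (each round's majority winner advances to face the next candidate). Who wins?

Zhou

Round 1: Park vs Rivera — 18–7, Park advances.
Round 2: Park vs Weber — 20–5, Park advances.
Round 3: Park vs Zhou — 9–16, Zhou advances.
Zhou survives the agenda.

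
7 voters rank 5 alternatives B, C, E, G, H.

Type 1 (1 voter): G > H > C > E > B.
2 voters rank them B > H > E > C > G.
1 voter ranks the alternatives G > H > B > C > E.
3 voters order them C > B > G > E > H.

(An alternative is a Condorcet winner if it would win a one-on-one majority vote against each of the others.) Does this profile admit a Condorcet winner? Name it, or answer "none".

none

Check each pair by majority over 7 ballots:
B vs C: B is ranked higher on 2+1 = 3 ballots, C on 4. C wins 4–3.
B–E: B 6–1.
B vs G: B preferred on 2+3 = 5 ballots; B wins 5–2.
B–H: B 5–2.
C vs E: 1+1+3 = 5 for C, 2 for E — C by 5–2.
C vs G: C preferred on 2+3 = 5 ballots; C wins 5–2.
C vs H: H, 4–3.
E vs G: G wins 5–2.
E vs H: H wins 4–3.
G vs H: G wins 5–2.
Every alternative loses at least once (B loses to C; C loses to H; E loses to B; G loses to B; H loses to B). The majority relation contains the cycle B beats H beats C beats B, so there is no Condorcet winner.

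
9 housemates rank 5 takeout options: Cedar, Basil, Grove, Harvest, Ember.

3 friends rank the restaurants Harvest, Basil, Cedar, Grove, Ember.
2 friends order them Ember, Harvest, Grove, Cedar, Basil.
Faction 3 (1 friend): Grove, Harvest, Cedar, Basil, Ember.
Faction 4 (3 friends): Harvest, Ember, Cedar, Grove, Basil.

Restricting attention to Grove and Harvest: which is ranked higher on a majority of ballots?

Harvest

Ballots ranking Grove above Harvest: 1.
Ballots ranking Harvest above Grove: 9 − 1 = 8.
Harvest wins the head-to-head 8–1.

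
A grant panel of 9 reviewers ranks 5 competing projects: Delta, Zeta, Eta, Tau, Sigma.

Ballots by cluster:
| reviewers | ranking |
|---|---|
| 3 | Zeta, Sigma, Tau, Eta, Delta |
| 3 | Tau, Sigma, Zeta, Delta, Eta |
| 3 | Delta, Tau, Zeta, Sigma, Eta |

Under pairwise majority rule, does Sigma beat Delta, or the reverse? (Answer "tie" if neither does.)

Sigma

Ballots ranking Sigma above Delta: 3 + 3 = 6.
Ballots ranking Delta above Sigma: 9 − 6 = 3.
Sigma wins the head-to-head 6–3.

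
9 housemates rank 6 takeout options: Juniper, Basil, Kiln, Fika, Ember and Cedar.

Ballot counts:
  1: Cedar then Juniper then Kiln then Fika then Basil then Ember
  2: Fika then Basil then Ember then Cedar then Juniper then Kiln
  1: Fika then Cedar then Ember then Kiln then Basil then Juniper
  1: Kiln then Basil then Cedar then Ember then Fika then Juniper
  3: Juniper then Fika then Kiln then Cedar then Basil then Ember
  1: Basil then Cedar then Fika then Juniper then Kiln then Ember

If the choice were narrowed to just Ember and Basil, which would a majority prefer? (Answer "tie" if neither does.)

Basil

Ballots ranking Ember above Basil: 1.
Ballots ranking Basil above Ember: 9 − 1 = 8.
Basil wins the head-to-head 8–1.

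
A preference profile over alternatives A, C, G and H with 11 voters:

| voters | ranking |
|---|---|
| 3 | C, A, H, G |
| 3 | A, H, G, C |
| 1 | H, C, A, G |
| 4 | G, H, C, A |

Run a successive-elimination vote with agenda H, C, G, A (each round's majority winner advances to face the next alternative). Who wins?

A

Round 1: H vs C — 8–3, H advances.
Round 2: H vs G — 7–4, H advances.
Round 3: H vs A — 5–6, A advances.
A survives the agenda.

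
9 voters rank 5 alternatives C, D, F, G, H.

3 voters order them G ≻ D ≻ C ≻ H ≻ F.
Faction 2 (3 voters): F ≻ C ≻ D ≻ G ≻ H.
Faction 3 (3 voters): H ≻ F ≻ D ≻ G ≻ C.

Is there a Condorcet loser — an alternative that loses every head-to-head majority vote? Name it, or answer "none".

Head-to-head results (9 voters):
C vs D: D, 6–3.
C vs F: F, 6–3.
C–G: G 6–3.
C vs H: 3+3 = 6 for C, 3 for H — C by 6–3.
D vs F: F, 6–3.
D vs G: D, 6–3.
D vs H: D is ranked higher on 3+3 = 6 ballots, H on 3. D wins 6–3.
F vs G: 3+3 = 6 for F, 3 for G — F by 6–3.
F–H: H 6–3.
G–H: G 6–3.
Every alternative wins at least one matchup (C beats H; D beats C; F beats C; G beats C; H beats F), so there is no Condorcet loser.

none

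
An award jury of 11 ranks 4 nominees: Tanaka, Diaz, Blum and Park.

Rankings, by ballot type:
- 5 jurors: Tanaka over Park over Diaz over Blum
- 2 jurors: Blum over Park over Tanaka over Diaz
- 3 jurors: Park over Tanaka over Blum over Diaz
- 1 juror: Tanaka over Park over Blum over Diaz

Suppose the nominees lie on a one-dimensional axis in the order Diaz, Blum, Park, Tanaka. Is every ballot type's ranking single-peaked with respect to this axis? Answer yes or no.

Axis positions: Diaz=1, Blum=2, Park=3, Tanaka=4.
Ballot type 1: ranking walks positions 4-3-1-2; Diaz is ranked above Blum even though Blum lies between Diaz and the peak Tanaka on the axis — preferences dip and rise again. Not single-peaked.
Ballot type 2 (peak Blum at position 2): ranking walks positions 2-3-4-1, expanding outward from the peak — single-peaked.
Ballot type 3 (peak Park at position 3): ranking walks positions 3-4-2-1, expanding outward from the peak — single-peaked.
Ballot type 4 (peak Tanaka at position 4): ranking walks positions 4-3-2-1, expanding outward from the peak — single-peaked.
Ballot type 1 violates single-peakedness, so the profile is not single-peaked on this axis.

no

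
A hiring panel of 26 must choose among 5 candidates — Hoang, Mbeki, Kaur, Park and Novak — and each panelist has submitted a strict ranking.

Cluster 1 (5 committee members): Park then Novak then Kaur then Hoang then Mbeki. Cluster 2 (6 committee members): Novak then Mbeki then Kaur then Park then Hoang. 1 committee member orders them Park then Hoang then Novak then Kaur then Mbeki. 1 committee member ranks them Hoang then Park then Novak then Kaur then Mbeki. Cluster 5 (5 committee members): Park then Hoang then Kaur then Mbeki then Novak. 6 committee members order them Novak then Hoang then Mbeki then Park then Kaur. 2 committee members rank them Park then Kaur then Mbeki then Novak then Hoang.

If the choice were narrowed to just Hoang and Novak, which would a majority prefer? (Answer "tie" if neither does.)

Ballots ranking Hoang above Novak: 1 + 1 + 5 = 7.
Ballots ranking Novak above Hoang: 26 − 7 = 19.
Novak wins the head-to-head 19–7.

Novak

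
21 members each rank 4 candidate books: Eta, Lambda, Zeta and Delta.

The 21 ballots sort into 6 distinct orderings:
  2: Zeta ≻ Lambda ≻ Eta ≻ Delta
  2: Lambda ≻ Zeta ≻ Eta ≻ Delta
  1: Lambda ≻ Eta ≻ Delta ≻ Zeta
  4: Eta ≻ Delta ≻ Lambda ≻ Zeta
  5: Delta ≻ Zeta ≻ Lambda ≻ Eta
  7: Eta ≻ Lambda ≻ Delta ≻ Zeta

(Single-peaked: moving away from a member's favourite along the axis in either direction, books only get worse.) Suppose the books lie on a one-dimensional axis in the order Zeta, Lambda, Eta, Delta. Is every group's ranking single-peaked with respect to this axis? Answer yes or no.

Axis positions: Zeta=1, Lambda=2, Eta=3, Delta=4.
Group 1 (peak Zeta at position 1): ranking walks positions 1-2-3-4, expanding outward from the peak — single-peaked.
Group 2 (peak Lambda at position 2): ranking walks positions 2-1-3-4, expanding outward from the peak — single-peaked.
Group 3 (peak Lambda at position 2): ranking walks positions 2-3-4-1, expanding outward from the peak — single-peaked.
Group 4 (peak Eta at position 3): ranking walks positions 3-4-2-1, expanding outward from the peak — single-peaked.
Group 5: ranking walks positions 4-1-2-3; Zeta is ranked above Eta even though Eta lies between Zeta and the peak Delta on the axis — preferences dip and rise again. Not single-peaked.
Group 6 (peak Eta at position 3): ranking walks positions 3-2-4-1, expanding outward from the peak — single-peaked.
Group 5 violates single-peakedness, so the profile is not single-peaked on this axis.

no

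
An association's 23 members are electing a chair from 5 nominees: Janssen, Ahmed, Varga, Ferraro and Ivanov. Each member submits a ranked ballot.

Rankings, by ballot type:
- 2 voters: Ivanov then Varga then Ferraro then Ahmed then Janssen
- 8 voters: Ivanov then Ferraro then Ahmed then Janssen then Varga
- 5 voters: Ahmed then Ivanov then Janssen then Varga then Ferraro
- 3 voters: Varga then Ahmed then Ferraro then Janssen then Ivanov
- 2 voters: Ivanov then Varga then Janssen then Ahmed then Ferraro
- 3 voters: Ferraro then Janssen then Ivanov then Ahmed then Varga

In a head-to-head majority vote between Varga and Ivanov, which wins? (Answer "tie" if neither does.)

Ivanov

Ballots ranking Varga above Ivanov: 3.
Ballots ranking Ivanov above Varga: 23 − 3 = 20.
Ivanov wins the head-to-head 20–3.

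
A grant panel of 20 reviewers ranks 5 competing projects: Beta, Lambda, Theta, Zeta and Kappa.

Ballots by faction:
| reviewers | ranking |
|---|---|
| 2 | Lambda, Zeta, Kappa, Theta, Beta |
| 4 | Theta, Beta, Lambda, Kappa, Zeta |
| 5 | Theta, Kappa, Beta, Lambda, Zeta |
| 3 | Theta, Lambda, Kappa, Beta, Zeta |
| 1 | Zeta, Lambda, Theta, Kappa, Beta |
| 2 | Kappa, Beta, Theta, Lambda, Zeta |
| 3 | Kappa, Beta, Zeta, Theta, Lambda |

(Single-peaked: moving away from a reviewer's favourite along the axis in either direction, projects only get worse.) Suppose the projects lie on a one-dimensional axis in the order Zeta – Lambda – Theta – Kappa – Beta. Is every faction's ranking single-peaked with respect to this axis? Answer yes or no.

Axis positions: Zeta=1, Lambda=2, Theta=3, Kappa=4, Beta=5.
Faction 1: ranking walks positions 2-1-4-3-5; Kappa is ranked above Theta even though Theta lies between Kappa and the peak Lambda on the axis — preferences dip and rise again. Not single-peaked.
Faction 2: ranking walks positions 3-5-2-4-1; Beta is ranked above Kappa even though Kappa lies between Beta and the peak Theta on the axis — preferences dip and rise again. Not single-peaked.
Faction 3 (peak Theta at position 3): ranking walks positions 3-4-5-2-1, expanding outward from the peak — single-peaked.
Faction 4 (peak Theta at position 3): ranking walks positions 3-2-4-5-1, expanding outward from the peak — single-peaked.
Faction 5 (peak Zeta at position 1): ranking walks positions 1-2-3-4-5, expanding outward from the peak — single-peaked.
Faction 6 (peak Kappa at position 4): ranking walks positions 4-5-3-2-1, expanding outward from the peak — single-peaked.
Faction 7: ranking walks positions 4-5-1-3-2; Zeta is ranked above Theta even though Theta lies between Zeta and the peak Kappa on the axis — preferences dip and rise again. Not single-peaked.
Faction 1 violates single-peakedness, so the profile is not single-peaked on this axis.

no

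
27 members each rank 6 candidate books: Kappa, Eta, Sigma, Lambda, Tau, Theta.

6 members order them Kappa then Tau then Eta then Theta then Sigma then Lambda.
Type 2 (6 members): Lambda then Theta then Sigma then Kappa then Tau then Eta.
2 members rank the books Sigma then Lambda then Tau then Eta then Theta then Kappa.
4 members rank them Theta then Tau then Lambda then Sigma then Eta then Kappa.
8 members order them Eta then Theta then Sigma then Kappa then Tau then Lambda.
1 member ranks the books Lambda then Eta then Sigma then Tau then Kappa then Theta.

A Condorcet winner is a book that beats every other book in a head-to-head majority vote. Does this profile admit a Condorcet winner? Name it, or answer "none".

Head-to-head results (27 members):
Kappa vs Eta: 6+6 = 12 for Kappa, 15 for Eta — Eta by 15–12.
Kappa vs Sigma: 6 to 21, Sigma.
Kappa vs Lambda: 6+8 = 14 for Kappa, 13 for Lambda — Kappa by 14–13.
Kappa vs Tau: Kappa is ranked higher on 6+6+8 = 20 ballots, Tau on 7. Kappa wins 20–7.
Kappa vs Theta: 7 to 20, Theta.
Eta vs Sigma: Eta is ranked higher on 6+8+1 = 15 ballots, Sigma on 12. Eta wins 15–12.
Eta vs Lambda: 6+8 = 14 for Eta, 13 for Lambda — Eta by 14–13.
Eta vs Tau: 9 to 18, Tau.
Eta vs Theta: Eta preferred on 6+2+8+1 = 17 ballots; Eta wins 17–10.
Sigma vs Lambda: Sigma is ranked higher on 6+2+8 = 16 ballots, Lambda on 11. Sigma wins 16–11.
Sigma vs Tau: Sigma is ranked higher on 6+2+8+1 = 17 ballots, Tau on 10. Sigma wins 17–10.
Sigma vs Theta: 3 to 24, Theta.
Lambda vs Tau: 9 to 18, Tau.
Lambda vs Theta: Lambda is ranked higher on 6+2+1 = 9 ballots, Theta on 18. Theta wins 18–9.
Tau vs Theta: Tau is ranked higher on 6+2+1 = 9 ballots, Theta on 18. Theta wins 18–9.
Each book drops at least one matchup (Kappa loses to Eta; Eta loses to Tau; Sigma loses to Eta; Lambda loses to Kappa; Tau loses to Kappa; Theta loses to Eta); the cycle Kappa > Tau > Eta > Kappa rules out a Condorcet winner.

none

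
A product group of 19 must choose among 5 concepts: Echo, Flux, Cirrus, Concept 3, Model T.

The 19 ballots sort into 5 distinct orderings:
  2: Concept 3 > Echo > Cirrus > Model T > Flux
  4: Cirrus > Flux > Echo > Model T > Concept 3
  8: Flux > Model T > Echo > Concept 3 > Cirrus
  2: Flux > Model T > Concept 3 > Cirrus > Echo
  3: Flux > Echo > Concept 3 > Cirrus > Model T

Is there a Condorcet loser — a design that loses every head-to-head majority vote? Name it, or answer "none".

Head-to-head results (19 engineers):
Echo vs Flux: Echo is ranked higher on 2 ballots, Flux on 17. Flux wins 17–2.
Echo vs Cirrus: Echo, 13–6.
Echo vs Concept 3: 4+8+3 = 15 for Echo, 4 for Concept 3 — Echo by 15–4.
Echo vs Model T: Model T, 10–9.
Flux–Cirrus: Flux 13–6.
Flux vs Concept 3: Flux wins 17–2.
Flux vs Model T: Flux preferred on 4+8+2+3 = 17 ballots; Flux wins 17–2.
Cirrus vs Concept 3: 4 for Cirrus, 15 for Concept 3 — Concept 3 by 15–4.
Cirrus vs Model T: Model T, 10–9.
Concept 3 vs Model T: 2+3 = 5 for Concept 3, 14 for Model T — Model T by 14–5.
Cirrus loses to every other design — it is the Condorcet loser.

Cirrus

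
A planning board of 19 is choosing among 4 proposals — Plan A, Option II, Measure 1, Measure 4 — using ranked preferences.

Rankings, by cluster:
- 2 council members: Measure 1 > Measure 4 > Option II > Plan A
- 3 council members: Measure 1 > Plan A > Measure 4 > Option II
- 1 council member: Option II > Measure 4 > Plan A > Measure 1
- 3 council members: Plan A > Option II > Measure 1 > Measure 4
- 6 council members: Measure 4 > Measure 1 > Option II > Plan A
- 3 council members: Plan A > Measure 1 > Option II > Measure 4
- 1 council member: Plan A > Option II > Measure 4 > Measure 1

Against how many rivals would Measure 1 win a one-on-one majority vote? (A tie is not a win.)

Measure 1 against each rival (19 council members):
Measure 1 vs Plan A: Measure 1 wins 11–8.
Measure 1 vs Option II: 14 to 5, Measure 1.
Measure 1 vs Measure 4: Measure 1 wins 11–8.
Measure 1 beats Plan A, Option II, Measure 4 — 3 pairwise wins.

3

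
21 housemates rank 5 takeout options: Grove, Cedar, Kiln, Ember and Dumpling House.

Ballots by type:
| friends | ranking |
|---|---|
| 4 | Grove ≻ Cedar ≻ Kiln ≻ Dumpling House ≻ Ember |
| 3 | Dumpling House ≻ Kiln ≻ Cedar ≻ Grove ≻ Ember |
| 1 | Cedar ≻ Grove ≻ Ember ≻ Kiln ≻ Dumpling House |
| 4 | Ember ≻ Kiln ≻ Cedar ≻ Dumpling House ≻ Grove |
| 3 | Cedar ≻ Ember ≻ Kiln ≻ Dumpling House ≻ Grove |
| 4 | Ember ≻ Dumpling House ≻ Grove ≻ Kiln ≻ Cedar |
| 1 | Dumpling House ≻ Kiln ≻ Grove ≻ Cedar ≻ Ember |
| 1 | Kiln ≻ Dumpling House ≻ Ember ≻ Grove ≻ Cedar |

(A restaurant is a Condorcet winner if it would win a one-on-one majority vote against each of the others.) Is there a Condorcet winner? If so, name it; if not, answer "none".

none

Check each pair by majority over 21 ballots:
Grove vs Cedar: Cedar wins 11–10.
Grove vs Kiln: Kiln wins 12–9.
Grove vs Ember: Grove is ranked higher on 4+3+1+1 = 9 ballots, Ember on 12. Ember wins 12–9.
Grove vs Dumpling House: Dumpling House, 16–5.
Cedar vs Kiln: Kiln, 13–8.
Cedar vs Ember: Cedar preferred on 4+3+1+3+1 = 12 ballots; Cedar wins 12–9.
Cedar–Dumpling House: Cedar 12–9.
Kiln vs Ember: 9 to 12, Ember.
Kiln vs Dumpling House: Kiln, 13–8.
Ember vs Dumpling House: 12 to 9, Ember.
Every restaurant loses at least once (Grove loses to Cedar; Cedar loses to Kiln; Kiln loses to Ember; Ember loses to Cedar; Dumpling House loses to Cedar). The majority relation contains the cycle Cedar beats Ember beats Kiln beats Cedar, so there is no Condorcet winner.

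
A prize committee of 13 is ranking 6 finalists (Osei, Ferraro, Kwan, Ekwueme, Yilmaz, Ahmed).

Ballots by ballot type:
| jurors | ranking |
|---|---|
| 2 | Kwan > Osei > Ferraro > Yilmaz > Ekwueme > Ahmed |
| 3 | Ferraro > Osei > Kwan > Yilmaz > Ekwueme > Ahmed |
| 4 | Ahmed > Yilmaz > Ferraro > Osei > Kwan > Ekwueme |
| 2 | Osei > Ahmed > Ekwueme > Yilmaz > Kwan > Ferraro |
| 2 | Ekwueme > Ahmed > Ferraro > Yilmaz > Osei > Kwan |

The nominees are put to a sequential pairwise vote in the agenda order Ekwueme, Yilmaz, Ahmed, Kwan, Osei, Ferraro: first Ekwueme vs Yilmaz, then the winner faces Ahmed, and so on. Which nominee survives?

Round 1: Ekwueme vs Yilmaz — 4–9, Yilmaz advances.
Round 2: Yilmaz vs Ahmed — 5–8, Ahmed advances.
Round 3: Ahmed vs Kwan — 8–5, Ahmed advances.
Round 4: Ahmed vs Osei — 6–7, Osei advances.
Round 5: Osei vs Ferraro — 4–9, Ferraro advances.
The agenda winner is Ferraro.

Ferraro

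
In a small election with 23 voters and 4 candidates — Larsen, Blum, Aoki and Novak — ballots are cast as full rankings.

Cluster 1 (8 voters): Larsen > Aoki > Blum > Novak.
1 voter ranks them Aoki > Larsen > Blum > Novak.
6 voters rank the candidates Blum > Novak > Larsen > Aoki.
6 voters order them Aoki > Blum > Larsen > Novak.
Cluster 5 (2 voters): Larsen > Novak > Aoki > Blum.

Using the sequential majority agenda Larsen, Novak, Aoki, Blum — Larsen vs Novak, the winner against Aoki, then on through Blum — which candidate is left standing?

Round 1: Larsen vs Novak — 17–6, Larsen advances.
Round 2: Larsen vs Aoki — 16–7, Larsen advances.
Round 3: Larsen vs Blum — 11–12, Blum advances.
The agenda winner is Blum.

Blum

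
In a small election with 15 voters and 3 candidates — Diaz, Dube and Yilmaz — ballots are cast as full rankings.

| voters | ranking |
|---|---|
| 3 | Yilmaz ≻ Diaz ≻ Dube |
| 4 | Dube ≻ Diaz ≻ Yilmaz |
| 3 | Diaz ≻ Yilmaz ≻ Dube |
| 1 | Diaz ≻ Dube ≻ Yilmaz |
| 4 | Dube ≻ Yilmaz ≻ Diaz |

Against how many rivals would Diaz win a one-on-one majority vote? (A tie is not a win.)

Diaz against each rival (15 voters):
Diaz vs Dube: 7 to 8, Dube.
Diaz vs Yilmaz: Diaz wins 8–7.
Diaz beats Yilmaz; loses to Dube — 1 pairwise win.

1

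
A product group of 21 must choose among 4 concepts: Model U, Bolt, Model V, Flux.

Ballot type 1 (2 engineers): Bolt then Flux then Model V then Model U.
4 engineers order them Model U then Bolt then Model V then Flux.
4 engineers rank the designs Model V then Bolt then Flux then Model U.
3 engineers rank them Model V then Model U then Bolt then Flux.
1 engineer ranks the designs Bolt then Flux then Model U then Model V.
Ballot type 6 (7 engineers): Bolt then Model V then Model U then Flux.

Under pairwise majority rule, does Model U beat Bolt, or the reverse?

Bolt

Ballots ranking Model U above Bolt: 4 + 3 = 7.
Ballots ranking Bolt above Model U: 21 − 7 = 14.
Bolt wins the head-to-head 14–7.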